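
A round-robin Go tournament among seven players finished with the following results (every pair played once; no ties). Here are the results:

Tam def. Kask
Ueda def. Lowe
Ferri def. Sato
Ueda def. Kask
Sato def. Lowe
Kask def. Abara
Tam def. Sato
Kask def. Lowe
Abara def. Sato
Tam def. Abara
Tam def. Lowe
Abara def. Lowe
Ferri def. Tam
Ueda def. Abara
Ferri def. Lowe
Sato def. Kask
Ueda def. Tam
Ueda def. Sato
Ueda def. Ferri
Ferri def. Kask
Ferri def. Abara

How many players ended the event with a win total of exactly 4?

Win totals: Kask 2, Sato 2, Ueda 6, Lowe 0, Abara 2, Ferri 5, Tam 4.
Exactly 4: Tam — 1 player.

1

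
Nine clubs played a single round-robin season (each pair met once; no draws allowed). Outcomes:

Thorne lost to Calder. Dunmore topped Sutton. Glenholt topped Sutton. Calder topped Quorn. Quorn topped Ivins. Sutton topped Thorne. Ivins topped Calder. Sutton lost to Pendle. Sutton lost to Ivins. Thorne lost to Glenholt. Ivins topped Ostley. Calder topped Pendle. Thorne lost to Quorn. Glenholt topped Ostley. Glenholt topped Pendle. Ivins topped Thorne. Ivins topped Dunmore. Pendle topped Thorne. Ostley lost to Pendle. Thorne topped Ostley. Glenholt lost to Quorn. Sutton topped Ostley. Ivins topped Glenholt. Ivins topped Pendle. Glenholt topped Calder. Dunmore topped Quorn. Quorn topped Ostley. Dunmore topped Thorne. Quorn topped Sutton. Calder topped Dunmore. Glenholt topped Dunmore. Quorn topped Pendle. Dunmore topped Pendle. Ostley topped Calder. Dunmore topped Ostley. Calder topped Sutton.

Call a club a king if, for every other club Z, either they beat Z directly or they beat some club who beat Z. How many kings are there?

4

Glenholt cannot reach Ivins in two steps.
Thorne cannot reach Glenholt, Dunmore, Pendle, Quorn, Ivins, Sutton in two steps.
Dunmore reaches everyone (king).
Ostley cannot reach Glenholt, Ivins in two steps.
Calder reaches everyone (king).
Pendle cannot reach Glenholt, Dunmore, Quorn, Ivins in two steps.
Quorn reaches everyone (king).
Ivins reaches everyone (king).
Sutton cannot reach Glenholt, Dunmore, Pendle, Quorn, Ivins in two steps.
Kings: Dunmore, Calder, Quorn, Ivins — 4.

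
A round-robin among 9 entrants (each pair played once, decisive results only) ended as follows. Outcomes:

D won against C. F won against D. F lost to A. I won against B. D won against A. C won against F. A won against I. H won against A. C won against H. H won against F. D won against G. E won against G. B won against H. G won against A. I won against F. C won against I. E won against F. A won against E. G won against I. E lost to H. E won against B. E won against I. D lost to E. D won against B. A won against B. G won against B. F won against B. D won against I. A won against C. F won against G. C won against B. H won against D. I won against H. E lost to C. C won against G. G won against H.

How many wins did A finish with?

5

A's results: beat B, C, E, F, I; lost to D, G, H.
That is 5 wins.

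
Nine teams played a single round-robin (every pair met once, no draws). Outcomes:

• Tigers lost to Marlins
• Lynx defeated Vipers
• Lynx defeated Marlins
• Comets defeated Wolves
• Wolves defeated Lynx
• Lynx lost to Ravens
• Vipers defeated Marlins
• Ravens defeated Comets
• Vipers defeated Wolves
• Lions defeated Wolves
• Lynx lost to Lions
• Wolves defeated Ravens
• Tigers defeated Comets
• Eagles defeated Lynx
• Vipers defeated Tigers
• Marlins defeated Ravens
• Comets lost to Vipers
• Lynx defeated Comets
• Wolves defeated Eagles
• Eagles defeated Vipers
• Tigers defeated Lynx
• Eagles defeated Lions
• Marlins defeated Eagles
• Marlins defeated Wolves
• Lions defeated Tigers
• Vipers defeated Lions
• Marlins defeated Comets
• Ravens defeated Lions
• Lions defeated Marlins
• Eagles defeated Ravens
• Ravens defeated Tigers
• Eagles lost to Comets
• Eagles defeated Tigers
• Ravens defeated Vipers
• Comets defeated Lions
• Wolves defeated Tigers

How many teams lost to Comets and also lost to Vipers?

Comets beat: Wolves, Lions, Eagles.
Vipers beat: Comets, Wolves, Lions, Tigers, Marlins.
Both beat: Wolves, Lions — 2.

2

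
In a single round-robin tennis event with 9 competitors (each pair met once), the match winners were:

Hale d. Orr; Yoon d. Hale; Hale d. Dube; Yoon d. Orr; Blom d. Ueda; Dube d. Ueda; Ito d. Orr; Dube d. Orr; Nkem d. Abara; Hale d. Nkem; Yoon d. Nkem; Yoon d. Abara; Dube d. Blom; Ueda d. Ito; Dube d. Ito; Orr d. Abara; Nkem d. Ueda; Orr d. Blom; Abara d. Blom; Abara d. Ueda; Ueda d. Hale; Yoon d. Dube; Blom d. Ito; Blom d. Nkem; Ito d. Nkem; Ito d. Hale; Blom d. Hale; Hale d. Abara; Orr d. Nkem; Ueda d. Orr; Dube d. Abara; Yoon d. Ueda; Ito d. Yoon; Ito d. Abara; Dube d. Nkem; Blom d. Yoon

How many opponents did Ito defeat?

Ito's results: beat Yoon, Abara, Nkem, Hale, Orr; lost to Ueda, Dube, Blom.
That is 5 wins.

5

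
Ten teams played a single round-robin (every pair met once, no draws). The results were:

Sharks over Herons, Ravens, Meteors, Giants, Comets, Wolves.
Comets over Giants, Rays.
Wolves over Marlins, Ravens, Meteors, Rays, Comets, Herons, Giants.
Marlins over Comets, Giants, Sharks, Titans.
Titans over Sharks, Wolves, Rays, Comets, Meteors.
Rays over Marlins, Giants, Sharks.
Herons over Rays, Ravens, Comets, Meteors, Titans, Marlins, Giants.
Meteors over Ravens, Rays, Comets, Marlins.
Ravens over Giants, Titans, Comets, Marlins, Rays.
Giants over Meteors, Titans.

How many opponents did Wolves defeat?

Wolves' results: beat Meteors, Giants, Rays, Herons, Marlins, Comets, Ravens; lost to Sharks, Titans.
That is 7 wins.

7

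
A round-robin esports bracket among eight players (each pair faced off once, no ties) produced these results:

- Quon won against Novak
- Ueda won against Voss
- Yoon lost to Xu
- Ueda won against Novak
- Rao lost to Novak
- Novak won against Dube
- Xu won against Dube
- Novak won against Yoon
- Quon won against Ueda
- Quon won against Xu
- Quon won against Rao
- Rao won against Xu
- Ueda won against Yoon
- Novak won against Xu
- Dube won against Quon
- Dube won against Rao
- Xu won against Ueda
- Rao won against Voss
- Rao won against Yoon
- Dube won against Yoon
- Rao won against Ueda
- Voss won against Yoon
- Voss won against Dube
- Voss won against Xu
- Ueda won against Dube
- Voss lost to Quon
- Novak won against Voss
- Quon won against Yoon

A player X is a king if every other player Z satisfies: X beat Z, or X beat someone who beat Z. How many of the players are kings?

5

Ueda reaches everyone (king).
Voss cannot reach Novak in two steps.
Quon reaches everyone (king).
Dube reaches everyone (king).
Rao cannot reach Quon in two steps.
Xu reaches everyone (king).
Yoon cannot reach Ueda, Voss, Quon, Dube, Rao, Xu, Novak in two steps.
Novak reaches everyone (king).
Kings: Ueda, Quon, Dube, Xu, Novak — 5.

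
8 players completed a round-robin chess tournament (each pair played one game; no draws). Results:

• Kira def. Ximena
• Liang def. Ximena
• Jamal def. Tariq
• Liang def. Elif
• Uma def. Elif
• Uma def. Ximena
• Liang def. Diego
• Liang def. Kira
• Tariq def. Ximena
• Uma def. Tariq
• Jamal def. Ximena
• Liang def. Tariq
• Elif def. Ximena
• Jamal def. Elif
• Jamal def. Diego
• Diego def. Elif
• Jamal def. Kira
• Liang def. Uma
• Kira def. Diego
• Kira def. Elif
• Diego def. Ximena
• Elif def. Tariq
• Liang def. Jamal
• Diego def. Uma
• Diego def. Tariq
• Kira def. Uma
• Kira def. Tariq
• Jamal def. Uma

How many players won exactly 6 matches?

Win totals: Diego 4, Tariq 1, Kira 5, Uma 3, Ximena 0, Jamal 6, Elif 2, Liang 7.
Exactly 6: Jamal — 1 player.

1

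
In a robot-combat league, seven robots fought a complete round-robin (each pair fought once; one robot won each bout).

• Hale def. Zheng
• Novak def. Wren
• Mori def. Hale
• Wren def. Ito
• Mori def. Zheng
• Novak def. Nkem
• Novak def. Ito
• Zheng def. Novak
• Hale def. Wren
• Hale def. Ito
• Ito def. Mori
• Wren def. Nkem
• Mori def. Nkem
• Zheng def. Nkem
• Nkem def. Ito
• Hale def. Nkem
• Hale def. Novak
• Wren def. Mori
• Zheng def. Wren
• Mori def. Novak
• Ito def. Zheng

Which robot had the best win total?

Hale

Win totals: Zheng 3, Nkem 1, Mori 4, Ito 2, Hale 5, Wren 3, Novak 3.
Hale leads with 5 wins (next highest: 4).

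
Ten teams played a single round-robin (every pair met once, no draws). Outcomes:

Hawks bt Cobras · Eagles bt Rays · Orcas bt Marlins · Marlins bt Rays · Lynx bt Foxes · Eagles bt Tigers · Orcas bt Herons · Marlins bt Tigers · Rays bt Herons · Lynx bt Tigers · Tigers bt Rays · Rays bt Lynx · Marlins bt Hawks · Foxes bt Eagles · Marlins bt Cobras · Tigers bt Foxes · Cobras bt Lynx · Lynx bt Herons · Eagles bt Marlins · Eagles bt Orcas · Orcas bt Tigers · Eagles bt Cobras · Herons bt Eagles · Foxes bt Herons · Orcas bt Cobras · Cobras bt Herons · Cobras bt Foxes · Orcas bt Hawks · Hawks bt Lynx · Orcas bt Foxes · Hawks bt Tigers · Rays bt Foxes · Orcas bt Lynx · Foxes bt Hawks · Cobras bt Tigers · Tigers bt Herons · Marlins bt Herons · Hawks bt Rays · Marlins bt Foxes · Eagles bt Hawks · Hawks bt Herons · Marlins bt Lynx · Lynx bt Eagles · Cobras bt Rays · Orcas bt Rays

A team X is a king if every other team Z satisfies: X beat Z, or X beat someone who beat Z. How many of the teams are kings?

4

Hawks cannot reach Orcas, Marlins in two steps.
Rays cannot reach Orcas, Cobras, Marlins in two steps.
Orcas reaches everyone (king).
Cobras cannot reach Orcas, Marlins in two steps.
Herons cannot reach Lynx, Foxes in two steps.
Tigers cannot reach Orcas, Cobras, Marlins in two steps.
Lynx reaches everyone (king).
Marlins cannot reach Orcas in two steps.
Eagles reaches everyone (king).
Foxes reaches everyone (king).
Kings: Orcas, Lynx, Eagles, Foxes — 4.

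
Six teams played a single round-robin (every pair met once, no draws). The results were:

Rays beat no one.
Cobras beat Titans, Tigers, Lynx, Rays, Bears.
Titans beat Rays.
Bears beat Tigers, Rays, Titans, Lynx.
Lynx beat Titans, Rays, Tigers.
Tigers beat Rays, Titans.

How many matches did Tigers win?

2

Tigers' results: beat Titans, Rays; lost to Cobras, Lynx, Bears.
That is 2 wins.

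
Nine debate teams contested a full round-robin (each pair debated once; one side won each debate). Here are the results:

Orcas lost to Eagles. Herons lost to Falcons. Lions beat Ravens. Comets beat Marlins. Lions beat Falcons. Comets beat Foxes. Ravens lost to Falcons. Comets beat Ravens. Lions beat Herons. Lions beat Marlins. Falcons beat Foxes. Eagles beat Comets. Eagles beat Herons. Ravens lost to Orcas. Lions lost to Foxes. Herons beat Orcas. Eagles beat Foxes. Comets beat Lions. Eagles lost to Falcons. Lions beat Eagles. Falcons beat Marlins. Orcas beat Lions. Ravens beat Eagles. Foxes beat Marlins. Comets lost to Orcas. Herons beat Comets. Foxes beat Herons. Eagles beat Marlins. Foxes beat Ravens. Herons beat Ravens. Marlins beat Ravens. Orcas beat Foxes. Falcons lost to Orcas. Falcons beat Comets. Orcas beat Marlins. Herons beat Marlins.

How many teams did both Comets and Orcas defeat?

4

Comets beat: Lions, Foxes, Marlins, Ravens.
Orcas beat: Lions, Foxes, Marlins, Ravens, Falcons, Comets.
Both beat: Lions, Foxes, Marlins, Ravens — 4.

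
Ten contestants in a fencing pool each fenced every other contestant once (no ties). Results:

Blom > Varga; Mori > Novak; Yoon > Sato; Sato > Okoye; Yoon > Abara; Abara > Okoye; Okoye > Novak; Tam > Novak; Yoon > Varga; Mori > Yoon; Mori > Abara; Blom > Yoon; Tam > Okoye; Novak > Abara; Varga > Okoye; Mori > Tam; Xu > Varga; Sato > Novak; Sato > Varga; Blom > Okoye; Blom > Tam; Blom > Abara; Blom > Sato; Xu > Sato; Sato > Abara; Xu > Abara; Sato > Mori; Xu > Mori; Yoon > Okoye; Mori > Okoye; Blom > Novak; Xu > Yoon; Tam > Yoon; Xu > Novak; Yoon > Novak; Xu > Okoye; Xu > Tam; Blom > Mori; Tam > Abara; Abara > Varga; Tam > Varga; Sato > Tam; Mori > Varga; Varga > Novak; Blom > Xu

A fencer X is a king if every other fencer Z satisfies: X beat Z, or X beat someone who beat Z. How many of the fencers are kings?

1

Xu cannot reach Blom in two steps.
Blom reaches everyone (king).
Mori cannot reach Xu, Blom in two steps.
Yoon cannot reach Xu, Blom in two steps.
Abara cannot reach Xu, Blom, Mori, Yoon, Tam, Sato in two steps.
Varga cannot reach Xu, Blom, Mori, Yoon, Tam, Sato in two steps.
Okoye cannot reach Xu, Blom, Mori, Yoon, Varga, Tam, Sato in two steps.
Tam cannot reach Xu, Blom, Mori in two steps.
Sato cannot reach Xu, Blom in two steps.
Novak cannot reach Xu, Blom, Mori, Yoon, Tam, Sato in two steps.
Kings: Blom — 1.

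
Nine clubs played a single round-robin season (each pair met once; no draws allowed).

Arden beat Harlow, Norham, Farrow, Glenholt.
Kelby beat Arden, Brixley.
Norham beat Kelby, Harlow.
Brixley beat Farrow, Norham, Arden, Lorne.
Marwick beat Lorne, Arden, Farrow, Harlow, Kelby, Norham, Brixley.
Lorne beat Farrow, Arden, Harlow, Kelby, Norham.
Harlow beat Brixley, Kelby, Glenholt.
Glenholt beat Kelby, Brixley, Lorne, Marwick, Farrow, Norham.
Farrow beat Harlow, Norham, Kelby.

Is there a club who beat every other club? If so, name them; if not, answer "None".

None

Highest win total is Marwick with 7 (out of 8 possible).
Marwick lost to Glenholt, so no club went undefeated.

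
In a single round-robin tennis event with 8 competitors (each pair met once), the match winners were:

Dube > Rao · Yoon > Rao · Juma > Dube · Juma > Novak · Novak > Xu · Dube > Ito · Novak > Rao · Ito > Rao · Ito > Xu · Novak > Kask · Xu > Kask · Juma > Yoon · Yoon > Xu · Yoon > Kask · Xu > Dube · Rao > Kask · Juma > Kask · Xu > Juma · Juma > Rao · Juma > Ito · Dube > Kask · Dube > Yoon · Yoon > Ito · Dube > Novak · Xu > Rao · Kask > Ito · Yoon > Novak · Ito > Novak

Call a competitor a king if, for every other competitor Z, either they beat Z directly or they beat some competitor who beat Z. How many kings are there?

Xu reaches everyone (king).
Kask cannot reach Dube, Juma, Yoon in two steps.
Ito cannot reach Yoon in two steps.
Dube cannot reach Juma in two steps.
Juma reaches everyone (king).
Yoon reaches everyone (king).
Novak cannot reach Yoon in two steps.
Rao cannot reach Xu, Dube, Juma, Yoon, Novak in two steps.
Kings: Xu, Juma, Yoon — 3.

3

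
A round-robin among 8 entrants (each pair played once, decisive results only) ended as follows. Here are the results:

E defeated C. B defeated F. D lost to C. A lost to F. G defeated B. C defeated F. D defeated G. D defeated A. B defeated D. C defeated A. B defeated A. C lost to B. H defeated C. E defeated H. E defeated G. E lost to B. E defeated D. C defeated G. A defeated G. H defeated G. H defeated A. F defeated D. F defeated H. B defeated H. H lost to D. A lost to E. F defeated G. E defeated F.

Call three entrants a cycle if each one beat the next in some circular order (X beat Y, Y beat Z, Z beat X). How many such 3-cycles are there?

Win totals: A 1, B 6, C 4, D 3, E 6, F 4, G 1, H 3.
An entrant with w wins dominates both others in C(w,2) triples; summing gives 0 + 15 + 6 + 3 + 15 + 6 + 0 + 3 = 48 transitive triples.
Total triples C(8,3) = 56, so cyclic triples = 56 − 48 = 8.

8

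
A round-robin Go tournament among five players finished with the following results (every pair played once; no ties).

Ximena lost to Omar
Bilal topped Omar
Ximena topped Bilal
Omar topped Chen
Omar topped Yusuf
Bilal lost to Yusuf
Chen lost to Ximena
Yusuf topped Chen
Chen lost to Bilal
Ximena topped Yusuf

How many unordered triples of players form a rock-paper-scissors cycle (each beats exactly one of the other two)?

2

Of the C(5,3) = 10 triples, the cyclic ones are: {Ximena, Omar, Bilal}; {Yusuf, Omar, Bilal}.
That is 2.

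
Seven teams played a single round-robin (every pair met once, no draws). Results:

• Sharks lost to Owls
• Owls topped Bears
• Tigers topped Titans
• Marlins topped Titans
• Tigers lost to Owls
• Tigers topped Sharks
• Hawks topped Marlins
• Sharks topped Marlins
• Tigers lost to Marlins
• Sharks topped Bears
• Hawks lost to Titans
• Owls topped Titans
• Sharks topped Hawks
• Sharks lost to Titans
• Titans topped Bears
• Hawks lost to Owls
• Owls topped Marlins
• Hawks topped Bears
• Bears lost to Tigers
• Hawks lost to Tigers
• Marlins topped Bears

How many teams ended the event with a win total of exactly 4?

1

Win totals: Tigers 4, Hawks 2, Marlins 3, Owls 6, Titans 3, Sharks 3, Bears 0.
Exactly 4: Tigers — 1 team.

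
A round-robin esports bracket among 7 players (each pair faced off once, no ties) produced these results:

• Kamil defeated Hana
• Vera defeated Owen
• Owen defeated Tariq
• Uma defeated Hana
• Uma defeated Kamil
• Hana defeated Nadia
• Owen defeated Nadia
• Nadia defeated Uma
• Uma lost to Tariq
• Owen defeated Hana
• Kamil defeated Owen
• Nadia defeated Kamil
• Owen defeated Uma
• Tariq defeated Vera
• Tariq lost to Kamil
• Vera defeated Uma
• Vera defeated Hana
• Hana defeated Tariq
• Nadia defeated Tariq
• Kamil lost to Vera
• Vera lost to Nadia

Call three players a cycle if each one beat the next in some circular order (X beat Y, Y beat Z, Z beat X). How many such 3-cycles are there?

11

Win totals: Vera 4, Tariq 2, Uma 2, Owen 4, Kamil 3, Hana 2, Nadia 4.
A player with w wins dominates both others in C(w,2) triples; summing gives 6 + 1 + 1 + 6 + 3 + 1 + 6 = 24 transitive triples.
Total triples C(7,3) = 35, so cyclic triples = 35 − 24 = 11.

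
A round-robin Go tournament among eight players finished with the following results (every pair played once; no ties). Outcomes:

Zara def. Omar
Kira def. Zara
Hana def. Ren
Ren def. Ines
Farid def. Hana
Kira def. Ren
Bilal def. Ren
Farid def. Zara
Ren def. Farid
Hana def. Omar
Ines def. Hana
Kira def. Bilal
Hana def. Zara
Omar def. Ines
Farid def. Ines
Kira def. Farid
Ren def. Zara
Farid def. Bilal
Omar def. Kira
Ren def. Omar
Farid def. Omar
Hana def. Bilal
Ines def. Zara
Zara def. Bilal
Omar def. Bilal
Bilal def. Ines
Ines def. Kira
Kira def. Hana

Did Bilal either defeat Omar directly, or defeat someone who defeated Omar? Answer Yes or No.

Yes

Bilal did not beat Omar directly.
Bilal beat Ines, Ren. Of those, Ren beat Omar.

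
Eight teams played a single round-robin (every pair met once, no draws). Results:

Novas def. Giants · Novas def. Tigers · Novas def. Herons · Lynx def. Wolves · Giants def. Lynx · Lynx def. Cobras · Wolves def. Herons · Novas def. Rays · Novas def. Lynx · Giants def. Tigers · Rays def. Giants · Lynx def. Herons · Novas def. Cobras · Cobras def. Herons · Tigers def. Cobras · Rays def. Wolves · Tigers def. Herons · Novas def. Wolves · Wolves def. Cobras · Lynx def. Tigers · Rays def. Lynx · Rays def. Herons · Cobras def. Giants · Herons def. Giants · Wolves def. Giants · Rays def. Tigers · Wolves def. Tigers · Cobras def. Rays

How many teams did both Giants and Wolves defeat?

Giants beat: Tigers, Lynx.
Wolves beat: Giants, Tigers, Cobras, Herons.
Both beat: Tigers — 1.

1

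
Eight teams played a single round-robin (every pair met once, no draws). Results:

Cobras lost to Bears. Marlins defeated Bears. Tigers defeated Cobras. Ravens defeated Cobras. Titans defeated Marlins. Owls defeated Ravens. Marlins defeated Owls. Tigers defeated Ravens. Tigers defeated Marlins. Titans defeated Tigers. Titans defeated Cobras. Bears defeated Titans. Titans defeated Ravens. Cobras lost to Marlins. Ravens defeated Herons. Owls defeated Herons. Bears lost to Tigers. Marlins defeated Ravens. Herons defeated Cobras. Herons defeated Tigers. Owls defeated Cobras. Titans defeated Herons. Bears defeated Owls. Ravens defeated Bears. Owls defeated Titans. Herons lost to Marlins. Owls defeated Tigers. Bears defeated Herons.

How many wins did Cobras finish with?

0

Cobras' results: beat no one; lost to Marlins, Ravens, Tigers, Herons, Owls, Titans, Bears.
That is 0 wins.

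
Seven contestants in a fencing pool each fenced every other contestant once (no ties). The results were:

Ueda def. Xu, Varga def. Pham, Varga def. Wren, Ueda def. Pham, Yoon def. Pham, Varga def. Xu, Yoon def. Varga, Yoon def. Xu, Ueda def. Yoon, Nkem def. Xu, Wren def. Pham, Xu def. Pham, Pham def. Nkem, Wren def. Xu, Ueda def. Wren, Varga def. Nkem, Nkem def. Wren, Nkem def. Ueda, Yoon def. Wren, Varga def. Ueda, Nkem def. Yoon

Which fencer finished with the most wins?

Win totals: Varga 5, Pham 1, Xu 1, Ueda 4, Yoon 4, Wren 2, Nkem 4.
Varga leads with 5 wins (next highest: 4).

Varga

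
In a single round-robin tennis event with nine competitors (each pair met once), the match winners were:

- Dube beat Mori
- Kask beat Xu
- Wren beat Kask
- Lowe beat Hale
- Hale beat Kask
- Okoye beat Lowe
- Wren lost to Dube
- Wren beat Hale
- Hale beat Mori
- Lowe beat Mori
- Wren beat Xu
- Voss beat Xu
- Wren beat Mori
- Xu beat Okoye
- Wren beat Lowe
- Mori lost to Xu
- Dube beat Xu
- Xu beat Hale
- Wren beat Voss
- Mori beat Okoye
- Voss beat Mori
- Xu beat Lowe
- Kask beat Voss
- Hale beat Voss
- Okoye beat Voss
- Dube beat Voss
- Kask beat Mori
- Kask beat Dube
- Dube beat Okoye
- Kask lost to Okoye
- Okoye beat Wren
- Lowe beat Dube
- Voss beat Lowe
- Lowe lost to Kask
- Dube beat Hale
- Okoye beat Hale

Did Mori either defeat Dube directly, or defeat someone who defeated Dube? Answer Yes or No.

Mori did not beat Dube directly.
Mori beat Okoye, but each of them lost to Dube. No two-step path.

No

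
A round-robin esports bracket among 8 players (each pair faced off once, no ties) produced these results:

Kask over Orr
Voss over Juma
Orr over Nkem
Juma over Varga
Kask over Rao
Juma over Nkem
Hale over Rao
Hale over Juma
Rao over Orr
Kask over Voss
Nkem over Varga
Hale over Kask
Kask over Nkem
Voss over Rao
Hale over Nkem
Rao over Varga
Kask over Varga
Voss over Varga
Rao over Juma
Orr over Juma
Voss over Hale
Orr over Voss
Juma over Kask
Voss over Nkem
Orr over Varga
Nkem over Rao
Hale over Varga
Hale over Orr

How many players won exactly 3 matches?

2

Win totals: Orr 4, Varga 0, Voss 5, Nkem 2, Rao 3, Juma 3, Kask 5, Hale 6.
Exactly 3: Rao, Juma — 2 players.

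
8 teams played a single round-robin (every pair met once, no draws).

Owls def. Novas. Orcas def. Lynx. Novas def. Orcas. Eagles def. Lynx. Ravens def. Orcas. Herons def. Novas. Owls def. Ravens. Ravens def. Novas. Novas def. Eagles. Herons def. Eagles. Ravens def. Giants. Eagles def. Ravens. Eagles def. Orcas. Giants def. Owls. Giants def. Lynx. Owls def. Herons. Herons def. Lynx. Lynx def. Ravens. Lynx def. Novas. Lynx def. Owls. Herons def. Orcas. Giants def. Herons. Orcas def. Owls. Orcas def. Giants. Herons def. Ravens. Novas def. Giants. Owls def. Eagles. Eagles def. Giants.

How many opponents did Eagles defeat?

4

Eagles' results: beat Lynx, Giants, Ravens, Orcas; lost to Owls, Novas, Herons.
That is 4 wins.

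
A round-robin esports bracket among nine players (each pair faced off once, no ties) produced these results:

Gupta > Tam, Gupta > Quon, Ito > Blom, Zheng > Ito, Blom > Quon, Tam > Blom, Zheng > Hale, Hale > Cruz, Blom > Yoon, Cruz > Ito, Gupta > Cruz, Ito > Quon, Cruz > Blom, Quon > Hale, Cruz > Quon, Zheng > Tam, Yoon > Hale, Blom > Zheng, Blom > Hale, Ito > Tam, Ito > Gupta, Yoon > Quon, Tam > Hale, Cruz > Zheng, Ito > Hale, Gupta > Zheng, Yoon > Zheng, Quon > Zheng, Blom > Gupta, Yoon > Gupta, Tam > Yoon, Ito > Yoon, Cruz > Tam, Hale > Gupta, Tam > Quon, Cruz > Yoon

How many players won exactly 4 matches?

3

Win totals: Blom 5, Zheng 3, Yoon 4, Quon 2, Ito 6, Hale 2, Tam 4, Gupta 4, Cruz 6.
Exactly 4: Yoon, Tam, Gupta — 3 players.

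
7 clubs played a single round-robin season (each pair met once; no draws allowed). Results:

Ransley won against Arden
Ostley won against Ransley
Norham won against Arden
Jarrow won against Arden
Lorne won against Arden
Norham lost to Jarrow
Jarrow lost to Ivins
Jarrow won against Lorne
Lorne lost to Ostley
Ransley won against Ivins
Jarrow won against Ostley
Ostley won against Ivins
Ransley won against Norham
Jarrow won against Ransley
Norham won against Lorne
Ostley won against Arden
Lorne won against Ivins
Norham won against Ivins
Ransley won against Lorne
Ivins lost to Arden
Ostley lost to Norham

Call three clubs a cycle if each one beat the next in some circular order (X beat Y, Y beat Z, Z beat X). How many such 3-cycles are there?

Win totals: Jarrow 5, Ransley 4, Arden 1, Lorne 2, Norham 4, Ivins 1, Ostley 4.
A club with w wins dominates both others in C(w,2) triples; summing gives 10 + 6 + 0 + 1 + 6 + 0 + 6 = 29 transitive triples.
Total triples C(7,3) = 35, so cyclic triples = 35 − 29 = 6.

6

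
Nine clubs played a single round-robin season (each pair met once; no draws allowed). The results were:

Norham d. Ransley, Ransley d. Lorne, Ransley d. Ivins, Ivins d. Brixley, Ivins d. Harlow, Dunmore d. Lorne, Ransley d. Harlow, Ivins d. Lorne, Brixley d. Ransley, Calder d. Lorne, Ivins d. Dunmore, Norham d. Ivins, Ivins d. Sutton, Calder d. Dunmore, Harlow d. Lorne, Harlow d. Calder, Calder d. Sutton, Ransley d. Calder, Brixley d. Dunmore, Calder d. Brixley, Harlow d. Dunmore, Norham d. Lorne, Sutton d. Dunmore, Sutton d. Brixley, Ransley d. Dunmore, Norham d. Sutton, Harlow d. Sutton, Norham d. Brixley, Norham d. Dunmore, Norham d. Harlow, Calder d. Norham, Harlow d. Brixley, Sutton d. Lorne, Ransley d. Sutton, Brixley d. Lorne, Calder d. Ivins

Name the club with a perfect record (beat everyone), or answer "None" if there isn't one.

None

Highest win total is Norham with 7 (out of 8 possible).
Norham lost to Calder, so no club went undefeated.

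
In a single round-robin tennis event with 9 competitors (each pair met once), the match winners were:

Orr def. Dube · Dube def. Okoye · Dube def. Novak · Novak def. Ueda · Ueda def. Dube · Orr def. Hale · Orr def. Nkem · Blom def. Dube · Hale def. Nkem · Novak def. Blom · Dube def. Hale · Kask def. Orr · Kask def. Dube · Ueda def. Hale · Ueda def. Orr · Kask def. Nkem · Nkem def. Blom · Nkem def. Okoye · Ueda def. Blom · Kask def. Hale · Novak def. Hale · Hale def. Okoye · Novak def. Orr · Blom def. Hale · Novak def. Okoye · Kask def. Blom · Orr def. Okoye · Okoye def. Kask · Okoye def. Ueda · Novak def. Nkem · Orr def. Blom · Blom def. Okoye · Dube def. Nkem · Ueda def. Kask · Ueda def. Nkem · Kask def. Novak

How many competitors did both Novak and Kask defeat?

4

Novak beat: Okoye, Orr, Hale, Nkem, Ueda, Blom.
Kask beat: Novak, Orr, Hale, Dube, Nkem, Blom.
Both beat: Orr, Hale, Nkem, Blom — 4.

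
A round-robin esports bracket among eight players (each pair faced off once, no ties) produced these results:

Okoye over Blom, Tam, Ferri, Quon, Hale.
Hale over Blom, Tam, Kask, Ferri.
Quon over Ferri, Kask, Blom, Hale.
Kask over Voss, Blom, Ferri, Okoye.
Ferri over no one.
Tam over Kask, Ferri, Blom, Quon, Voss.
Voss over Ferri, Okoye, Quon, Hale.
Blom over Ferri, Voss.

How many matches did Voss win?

Voss' results: beat Ferri, Okoye, Hale, Quon; lost to Blom, Kask, Tam.
That is 4 wins.

4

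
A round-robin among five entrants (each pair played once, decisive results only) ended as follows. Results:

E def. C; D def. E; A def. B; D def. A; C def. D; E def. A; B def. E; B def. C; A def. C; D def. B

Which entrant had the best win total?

Win totals: A 2, B 2, C 1, D 3, E 2.
D leads with 3 wins (next highest: 2).

D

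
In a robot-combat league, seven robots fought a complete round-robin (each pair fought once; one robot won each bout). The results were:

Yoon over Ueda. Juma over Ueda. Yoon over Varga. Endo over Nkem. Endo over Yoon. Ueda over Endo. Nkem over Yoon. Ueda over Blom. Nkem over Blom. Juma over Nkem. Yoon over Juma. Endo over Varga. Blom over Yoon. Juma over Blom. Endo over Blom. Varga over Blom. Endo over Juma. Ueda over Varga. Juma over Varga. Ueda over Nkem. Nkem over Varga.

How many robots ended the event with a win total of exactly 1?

Win totals: Varga 1, Yoon 3, Blom 1, Ueda 4, Endo 5, Nkem 3, Juma 4.
Exactly 1: Varga, Blom — 2 robots.

2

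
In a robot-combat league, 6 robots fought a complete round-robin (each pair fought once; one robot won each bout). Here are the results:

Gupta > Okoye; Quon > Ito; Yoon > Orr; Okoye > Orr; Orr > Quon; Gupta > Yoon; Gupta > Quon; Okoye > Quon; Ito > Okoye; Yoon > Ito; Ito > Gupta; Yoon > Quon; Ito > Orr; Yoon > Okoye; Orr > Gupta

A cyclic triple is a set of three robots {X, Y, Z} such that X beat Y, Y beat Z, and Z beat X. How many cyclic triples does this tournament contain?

6

Of the C(6,3) = 20 triples, the cyclic ones are: {Quon, Gupta, Ito}; {Quon, Orr, Ito}; {Quon, Ito, Okoye}; {Gupta, Orr, Yoon}; {Gupta, Orr, Okoye}; {Gupta, Yoon, Ito}.
That is 6.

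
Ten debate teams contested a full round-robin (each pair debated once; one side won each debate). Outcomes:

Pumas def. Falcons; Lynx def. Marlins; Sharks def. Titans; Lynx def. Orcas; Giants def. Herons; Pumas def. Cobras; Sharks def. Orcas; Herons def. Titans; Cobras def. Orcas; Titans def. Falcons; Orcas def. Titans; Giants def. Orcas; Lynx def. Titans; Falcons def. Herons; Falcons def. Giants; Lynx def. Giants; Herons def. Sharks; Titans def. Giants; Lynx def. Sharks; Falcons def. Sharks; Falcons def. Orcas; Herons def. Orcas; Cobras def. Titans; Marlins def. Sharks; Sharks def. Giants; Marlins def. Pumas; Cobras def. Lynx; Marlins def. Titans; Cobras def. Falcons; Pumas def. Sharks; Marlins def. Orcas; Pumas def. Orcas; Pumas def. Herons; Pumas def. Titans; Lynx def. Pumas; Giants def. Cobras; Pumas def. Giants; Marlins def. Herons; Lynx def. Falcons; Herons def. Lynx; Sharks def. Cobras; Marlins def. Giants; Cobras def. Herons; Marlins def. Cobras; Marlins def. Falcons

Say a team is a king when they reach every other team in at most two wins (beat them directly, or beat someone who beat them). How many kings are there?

Titans cannot reach Lynx, Marlins, Pumas in two steps.
Herons reaches everyone (king).
Orcas cannot reach Herons, Sharks, Lynx, Marlins, Cobras, Pumas in two steps.
Falcons cannot reach Marlins, Pumas in two steps.
Sharks cannot reach Marlins, Pumas in two steps.
Lynx reaches everyone (king).
Giants cannot reach Marlins, Pumas in two steps.
Marlins reaches everyone (king).
Cobras reaches everyone (king).
Pumas cannot reach Marlins in two steps.
Kings: Herons, Lynx, Marlins, Cobras — 4.

4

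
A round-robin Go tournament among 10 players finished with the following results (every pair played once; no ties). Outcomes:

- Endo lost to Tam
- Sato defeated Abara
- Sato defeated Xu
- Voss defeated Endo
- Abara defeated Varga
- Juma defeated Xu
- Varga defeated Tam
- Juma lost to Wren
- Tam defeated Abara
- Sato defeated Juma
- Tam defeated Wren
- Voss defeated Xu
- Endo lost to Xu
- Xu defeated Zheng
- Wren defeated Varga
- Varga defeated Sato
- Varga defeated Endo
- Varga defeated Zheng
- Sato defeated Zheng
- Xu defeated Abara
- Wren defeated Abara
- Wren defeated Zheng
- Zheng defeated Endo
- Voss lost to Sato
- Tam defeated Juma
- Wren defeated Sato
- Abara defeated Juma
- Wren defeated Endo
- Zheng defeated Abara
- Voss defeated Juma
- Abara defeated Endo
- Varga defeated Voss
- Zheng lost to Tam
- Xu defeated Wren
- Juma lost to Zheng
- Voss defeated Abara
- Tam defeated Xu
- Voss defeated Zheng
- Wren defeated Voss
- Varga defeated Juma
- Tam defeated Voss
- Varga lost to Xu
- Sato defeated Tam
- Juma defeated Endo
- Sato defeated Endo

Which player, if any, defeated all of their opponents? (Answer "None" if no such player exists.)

Highest win total is Wren with 7 (out of 9 possible).
Wren lost to Xu, Tam, so no player went undefeated.

None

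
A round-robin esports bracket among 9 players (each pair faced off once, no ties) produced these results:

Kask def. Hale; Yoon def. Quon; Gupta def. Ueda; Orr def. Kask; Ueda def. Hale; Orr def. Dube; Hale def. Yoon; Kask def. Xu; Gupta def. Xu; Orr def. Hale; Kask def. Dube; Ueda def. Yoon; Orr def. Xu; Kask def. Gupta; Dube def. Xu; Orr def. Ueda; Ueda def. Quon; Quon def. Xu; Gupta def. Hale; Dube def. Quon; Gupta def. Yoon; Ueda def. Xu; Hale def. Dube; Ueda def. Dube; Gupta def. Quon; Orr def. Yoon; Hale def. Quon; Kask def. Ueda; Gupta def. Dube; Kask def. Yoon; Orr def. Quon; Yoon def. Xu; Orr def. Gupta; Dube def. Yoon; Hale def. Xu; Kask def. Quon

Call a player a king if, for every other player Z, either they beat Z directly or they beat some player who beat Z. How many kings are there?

Yoon cannot reach Ueda, Orr, Hale, Gupta, Kask, Dube in two steps.
Ueda cannot reach Orr, Gupta, Kask in two steps.
Orr reaches everyone (king).
Hale cannot reach Ueda, Orr, Gupta, Kask in two steps.
Xu cannot reach Yoon, Ueda, Orr, Hale, Gupta, Kask, Quon, Dube in two steps.
Gupta cannot reach Orr, Kask in two steps.
Kask cannot reach Orr in two steps.
Quon cannot reach Yoon, Ueda, Orr, Hale, Gupta, Kask, Dube in two steps.
Dube cannot reach Ueda, Orr, Hale, Gupta, Kask in two steps.
Kings: Orr — 1.

1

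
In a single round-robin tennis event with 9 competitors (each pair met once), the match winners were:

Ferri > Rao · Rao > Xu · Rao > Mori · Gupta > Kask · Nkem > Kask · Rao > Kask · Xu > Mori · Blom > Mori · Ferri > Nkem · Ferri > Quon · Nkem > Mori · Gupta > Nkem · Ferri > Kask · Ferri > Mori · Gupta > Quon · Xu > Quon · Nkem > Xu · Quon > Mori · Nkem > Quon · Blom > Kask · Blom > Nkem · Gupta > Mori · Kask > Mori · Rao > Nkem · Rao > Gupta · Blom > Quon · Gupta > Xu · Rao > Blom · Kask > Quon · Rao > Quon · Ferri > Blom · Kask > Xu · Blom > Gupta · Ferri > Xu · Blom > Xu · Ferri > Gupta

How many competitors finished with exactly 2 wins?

Win totals: Gupta 5, Quon 1, Ferri 8, Xu 2, Blom 6, Mori 0, Rao 7, Nkem 4, Kask 3.
Exactly 2: Xu — 1 competitor.

1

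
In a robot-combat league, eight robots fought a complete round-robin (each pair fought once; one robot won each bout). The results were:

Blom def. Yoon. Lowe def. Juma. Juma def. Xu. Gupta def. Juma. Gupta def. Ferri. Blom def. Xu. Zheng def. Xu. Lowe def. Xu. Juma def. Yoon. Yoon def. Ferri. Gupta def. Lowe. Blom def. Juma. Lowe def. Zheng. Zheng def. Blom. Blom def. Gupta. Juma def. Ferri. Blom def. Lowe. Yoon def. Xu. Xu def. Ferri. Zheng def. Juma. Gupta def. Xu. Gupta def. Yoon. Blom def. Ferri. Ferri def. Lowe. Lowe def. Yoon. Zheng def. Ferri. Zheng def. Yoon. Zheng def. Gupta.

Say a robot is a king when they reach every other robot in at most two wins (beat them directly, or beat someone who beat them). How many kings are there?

3

Gupta cannot reach Blom in two steps.
Lowe reaches everyone (king).
Ferri cannot reach Gupta, Blom in two steps.
Yoon cannot reach Gupta, Blom, Juma, Zheng in two steps.
Blom reaches everyone (king).
Juma cannot reach Gupta, Blom, Zheng in two steps.
Zheng reaches everyone (king).
Xu cannot reach Gupta, Yoon, Blom, Juma, Zheng in two steps.
Kings: Lowe, Blom, Zheng — 3.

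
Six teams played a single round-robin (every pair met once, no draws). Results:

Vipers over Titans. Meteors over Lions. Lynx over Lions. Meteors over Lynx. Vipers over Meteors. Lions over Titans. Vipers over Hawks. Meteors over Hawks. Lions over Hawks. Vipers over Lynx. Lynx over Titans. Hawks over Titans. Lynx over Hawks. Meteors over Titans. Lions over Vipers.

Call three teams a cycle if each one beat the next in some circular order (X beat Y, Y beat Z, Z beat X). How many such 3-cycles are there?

2

Win totals: Meteors 4, Hawks 1, Lions 3, Vipers 4, Lynx 3, Titans 0.
A team with w wins dominates both others in C(w,2) triples; summing gives 6 + 0 + 3 + 6 + 3 + 0 = 18 transitive triples.
Total triples C(6,3) = 20, so cyclic triples = 20 − 18 = 2.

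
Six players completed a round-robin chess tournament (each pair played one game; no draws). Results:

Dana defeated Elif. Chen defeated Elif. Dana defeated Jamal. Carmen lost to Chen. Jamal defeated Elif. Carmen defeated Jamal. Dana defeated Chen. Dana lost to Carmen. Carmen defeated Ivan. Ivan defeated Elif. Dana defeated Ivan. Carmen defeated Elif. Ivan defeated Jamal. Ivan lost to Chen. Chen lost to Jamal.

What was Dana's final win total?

4

Dana's results: beat Elif, Jamal, Chen, Ivan; lost to Carmen.
That is 4 wins.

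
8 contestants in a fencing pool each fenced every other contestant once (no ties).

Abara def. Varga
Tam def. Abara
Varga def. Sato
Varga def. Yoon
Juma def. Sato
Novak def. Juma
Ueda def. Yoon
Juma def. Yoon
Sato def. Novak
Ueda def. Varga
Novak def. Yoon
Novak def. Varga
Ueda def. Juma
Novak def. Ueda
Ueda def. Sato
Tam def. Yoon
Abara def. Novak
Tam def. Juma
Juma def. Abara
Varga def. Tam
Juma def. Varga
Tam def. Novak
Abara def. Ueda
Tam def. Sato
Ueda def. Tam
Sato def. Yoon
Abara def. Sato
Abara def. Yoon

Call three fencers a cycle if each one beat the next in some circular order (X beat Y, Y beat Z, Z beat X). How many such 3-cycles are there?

Win totals: Varga 3, Sato 2, Abara 5, Ueda 5, Yoon 0, Juma 4, Novak 4, Tam 5.
A fencer with w wins dominates both others in C(w,2) triples; summing gives 3 + 1 + 10 + 10 + 0 + 6 + 6 + 10 = 46 transitive triples.
Total triples C(8,3) = 56, so cyclic triples = 56 − 46 = 10.

10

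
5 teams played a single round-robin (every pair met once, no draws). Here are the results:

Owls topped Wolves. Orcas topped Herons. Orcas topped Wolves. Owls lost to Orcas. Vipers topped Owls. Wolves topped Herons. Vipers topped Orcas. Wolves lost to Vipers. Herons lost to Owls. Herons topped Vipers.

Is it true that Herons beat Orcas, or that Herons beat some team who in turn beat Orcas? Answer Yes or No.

Yes

Herons did not beat Orcas directly.
Herons beat Vipers. Of those, Vipers beat Orcas.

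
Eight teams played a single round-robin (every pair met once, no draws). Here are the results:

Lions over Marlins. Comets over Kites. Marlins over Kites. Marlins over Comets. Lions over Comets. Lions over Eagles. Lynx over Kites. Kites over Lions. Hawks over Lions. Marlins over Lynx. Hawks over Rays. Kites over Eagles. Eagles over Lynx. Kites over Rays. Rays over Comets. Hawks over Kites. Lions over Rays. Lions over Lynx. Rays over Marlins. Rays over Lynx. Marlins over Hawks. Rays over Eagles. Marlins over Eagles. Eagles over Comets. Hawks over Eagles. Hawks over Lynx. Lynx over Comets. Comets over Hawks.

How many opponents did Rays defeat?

Rays' results: beat Lynx, Marlins, Comets, Eagles; lost to Hawks, Kites, Lions.
That is 4 wins.

4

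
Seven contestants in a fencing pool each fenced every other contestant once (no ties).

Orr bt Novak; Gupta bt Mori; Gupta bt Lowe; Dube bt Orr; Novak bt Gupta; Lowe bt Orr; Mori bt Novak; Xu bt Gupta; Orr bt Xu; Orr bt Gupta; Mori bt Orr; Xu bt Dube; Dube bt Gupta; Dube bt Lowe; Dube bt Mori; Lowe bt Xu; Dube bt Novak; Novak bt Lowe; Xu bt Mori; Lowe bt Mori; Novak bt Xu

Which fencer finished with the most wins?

Win totals: Dube 5, Lowe 3, Mori 2, Xu 3, Orr 3, Gupta 2, Novak 3.
Dube leads with 5 wins (next highest: 3).

Dube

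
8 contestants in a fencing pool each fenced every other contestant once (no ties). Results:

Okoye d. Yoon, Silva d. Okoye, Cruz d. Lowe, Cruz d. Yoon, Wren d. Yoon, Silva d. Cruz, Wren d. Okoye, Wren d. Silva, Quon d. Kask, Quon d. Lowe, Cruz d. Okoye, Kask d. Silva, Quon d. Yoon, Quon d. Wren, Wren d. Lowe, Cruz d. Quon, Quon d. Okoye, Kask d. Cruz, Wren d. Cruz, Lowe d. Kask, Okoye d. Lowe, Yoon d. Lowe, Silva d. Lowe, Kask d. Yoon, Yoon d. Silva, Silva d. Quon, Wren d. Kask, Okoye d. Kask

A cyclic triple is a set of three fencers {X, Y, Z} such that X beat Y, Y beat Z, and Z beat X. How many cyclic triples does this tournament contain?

Win totals: Yoon 2, Lowe 1, Kask 3, Cruz 4, Wren 6, Quon 5, Okoye 3, Silva 4.
A fencer with w wins dominates both others in C(w,2) triples; summing gives 1 + 0 + 3 + 6 + 15 + 10 + 3 + 6 = 44 transitive triples.
Total triples C(8,3) = 56, so cyclic triples = 56 − 44 = 12.

12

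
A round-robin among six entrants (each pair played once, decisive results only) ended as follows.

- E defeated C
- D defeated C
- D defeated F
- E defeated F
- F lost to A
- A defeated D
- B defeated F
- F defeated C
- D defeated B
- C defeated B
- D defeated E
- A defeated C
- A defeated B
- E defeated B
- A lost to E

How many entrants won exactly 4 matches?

3

Win totals: A 4, B 1, C 1, D 4, E 4, F 1.
Exactly 4: A, D, E — 3 entrants.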